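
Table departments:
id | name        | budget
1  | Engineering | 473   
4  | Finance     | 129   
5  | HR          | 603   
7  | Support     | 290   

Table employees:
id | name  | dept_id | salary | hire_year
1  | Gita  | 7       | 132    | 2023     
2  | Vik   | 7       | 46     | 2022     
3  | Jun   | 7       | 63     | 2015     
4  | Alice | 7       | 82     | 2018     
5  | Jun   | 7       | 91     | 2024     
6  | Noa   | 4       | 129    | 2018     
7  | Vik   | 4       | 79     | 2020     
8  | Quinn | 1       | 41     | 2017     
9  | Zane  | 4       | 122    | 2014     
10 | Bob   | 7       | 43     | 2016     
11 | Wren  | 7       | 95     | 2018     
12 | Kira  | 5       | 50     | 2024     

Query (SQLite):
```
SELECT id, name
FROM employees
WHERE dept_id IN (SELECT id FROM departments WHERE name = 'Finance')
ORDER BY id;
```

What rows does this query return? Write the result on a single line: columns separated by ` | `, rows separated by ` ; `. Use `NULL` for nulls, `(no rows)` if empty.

6 | Noa ; 7 | Vik ; 9 | Zane

Inner query: departments.id where name = 'Finance'.
Outer: keep employees rows whose dept_id is in that set.
Inner query → {4}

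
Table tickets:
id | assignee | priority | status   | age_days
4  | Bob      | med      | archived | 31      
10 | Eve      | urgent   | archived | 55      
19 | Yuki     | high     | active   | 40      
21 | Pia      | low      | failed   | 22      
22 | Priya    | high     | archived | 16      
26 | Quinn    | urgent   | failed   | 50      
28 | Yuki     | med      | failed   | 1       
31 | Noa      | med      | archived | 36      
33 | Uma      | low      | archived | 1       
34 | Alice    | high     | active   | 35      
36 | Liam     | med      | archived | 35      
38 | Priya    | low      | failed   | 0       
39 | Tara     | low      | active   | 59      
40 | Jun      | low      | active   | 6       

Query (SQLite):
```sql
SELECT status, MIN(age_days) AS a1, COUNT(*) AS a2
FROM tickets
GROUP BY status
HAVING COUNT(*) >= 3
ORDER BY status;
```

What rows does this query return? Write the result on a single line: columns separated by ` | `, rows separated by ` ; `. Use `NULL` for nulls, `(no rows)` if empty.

active | 6 | 4 ; archived | 1 | 6 ; failed | 0 | 4

Group tickets by status.
Per group compute: MIN(age_days), COUNT(*).
HAVING: drop groups with fewer than 3 rows.
  active: ids {19, 34, 39, 40} → MIN(age_days)=6, COUNT(*)=4
  archived: ids {4, 10, 22, 31, 33, 36} → MIN(age_days)=1, COUNT(*)=6
  failed: ids {21, 26, 28, 38} → MIN(age_days)=0, COUNT(*)=4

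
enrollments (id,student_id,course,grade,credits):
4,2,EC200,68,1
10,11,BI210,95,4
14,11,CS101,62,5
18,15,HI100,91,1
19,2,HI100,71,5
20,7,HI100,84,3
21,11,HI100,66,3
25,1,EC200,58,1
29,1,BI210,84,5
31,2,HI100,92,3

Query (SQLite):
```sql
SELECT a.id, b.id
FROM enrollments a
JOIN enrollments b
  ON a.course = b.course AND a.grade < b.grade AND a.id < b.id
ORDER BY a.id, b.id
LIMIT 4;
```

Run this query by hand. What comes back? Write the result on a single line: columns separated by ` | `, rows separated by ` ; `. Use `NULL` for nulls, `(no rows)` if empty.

18 | 31 ; 19 | 20 ; 19 | 31 ; 20 | 31

Pairs (a,b) with same course, a.grade < b.grade, a.id < b.id.
course groups: BI210:{10,29} CS101:{14} EC200:{4,25} HI100:{18,19,20,21,31}
Ordered by (a.id, b.id); first 4.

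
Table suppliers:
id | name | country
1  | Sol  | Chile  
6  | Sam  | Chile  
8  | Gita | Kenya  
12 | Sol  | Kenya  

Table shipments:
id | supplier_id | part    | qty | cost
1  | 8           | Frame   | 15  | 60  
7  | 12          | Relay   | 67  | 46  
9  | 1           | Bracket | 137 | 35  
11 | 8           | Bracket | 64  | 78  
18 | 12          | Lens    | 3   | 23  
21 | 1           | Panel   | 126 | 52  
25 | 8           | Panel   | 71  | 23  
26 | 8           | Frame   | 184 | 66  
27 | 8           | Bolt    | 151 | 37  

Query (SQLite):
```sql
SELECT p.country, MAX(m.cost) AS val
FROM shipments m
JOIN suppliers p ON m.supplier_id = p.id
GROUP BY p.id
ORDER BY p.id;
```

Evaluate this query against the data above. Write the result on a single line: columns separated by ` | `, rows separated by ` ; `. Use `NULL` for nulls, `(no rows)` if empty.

Chile | 52 ; Kenya | 78 ; Kenya | 46

Join each shipments row to its suppliers via supplier_id.
Group joined rows by suppliers.id; compute MAX(m.cost) per group.
  1: ids {9, 21} → MAX(m.cost)=52
  8: ids {1, 11, 25, 26, 27} → MAX(m.cost)=78
  12: ids {7, 18} → MAX(m.cost)=46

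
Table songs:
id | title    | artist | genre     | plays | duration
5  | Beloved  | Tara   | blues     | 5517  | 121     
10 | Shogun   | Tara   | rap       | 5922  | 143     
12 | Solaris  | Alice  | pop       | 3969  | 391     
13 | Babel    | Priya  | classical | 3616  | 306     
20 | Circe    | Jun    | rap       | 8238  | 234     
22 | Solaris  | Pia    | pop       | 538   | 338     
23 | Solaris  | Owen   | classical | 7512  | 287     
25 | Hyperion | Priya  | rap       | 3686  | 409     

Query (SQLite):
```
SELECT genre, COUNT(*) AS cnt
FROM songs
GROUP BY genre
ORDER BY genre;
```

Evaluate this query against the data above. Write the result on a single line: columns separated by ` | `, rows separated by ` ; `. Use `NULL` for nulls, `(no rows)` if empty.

blues | 1 ; classical | 2 ; pop | 2 ; rap | 3

Partition songs by genre; compute COUNT(*) within each group.
  blues: ids {5} → COUNT(*)=1
  classical: ids {13, 23} → COUNT(*)=2
  pop: ids {12, 22} → COUNT(*)=2
  rap: ids {10, 20, 25} → COUNT(*)=3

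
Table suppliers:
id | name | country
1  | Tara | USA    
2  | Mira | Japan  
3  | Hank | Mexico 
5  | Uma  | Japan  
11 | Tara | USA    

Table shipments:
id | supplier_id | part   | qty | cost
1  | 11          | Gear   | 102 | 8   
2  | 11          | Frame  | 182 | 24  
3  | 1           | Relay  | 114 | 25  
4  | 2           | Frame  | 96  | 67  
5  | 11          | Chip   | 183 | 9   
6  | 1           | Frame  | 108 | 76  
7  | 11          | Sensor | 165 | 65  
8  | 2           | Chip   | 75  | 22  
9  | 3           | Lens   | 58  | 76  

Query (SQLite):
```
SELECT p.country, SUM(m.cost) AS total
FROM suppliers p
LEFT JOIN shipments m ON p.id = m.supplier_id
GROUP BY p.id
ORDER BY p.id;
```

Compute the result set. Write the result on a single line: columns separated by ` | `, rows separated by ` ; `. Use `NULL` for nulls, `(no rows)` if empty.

LEFT JOIN keeps every suppliers row; unmatched ones get NULL for shipments columns.
Group by suppliers.id and compute SUM(m.cost). SUM over an all-NULL group is NULL.
  1: ids {3, 6} → SUM(m.cost)=101
  2: ids {4, 8} → SUM(m.cost)=89
  3: ids {9} → SUM(m.cost)=76
  5: ids {—} → SUM(m.cost)=NULL
  11: ids {1, 2, 5, 7} → SUM(m.cost)=106

USA | 101 ; Japan | 89 ; Mexico | 76 ; Japan | NULL ; USA | 106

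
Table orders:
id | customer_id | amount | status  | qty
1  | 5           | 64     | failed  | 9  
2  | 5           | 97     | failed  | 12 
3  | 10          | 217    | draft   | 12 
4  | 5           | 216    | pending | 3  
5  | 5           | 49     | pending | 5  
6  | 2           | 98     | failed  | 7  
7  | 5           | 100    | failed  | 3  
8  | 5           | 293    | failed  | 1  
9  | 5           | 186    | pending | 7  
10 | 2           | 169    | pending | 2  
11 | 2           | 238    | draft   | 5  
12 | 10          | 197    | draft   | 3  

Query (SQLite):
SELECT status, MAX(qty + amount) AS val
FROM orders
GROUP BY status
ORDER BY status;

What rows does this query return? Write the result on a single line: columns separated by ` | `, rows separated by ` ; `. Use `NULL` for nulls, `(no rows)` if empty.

draft | 243 ; failed | 294 ; pending | 219

For each row compute qty + amount.
Group by status; take MAX of the expression per group.
  draft: ids {3, 11, 12} → MAX(qty + amount)=243
  failed: ids {1, 2, 6, 7, 8} → MAX(qty + amount)=294
  pending: ids {4, 5, 9, 10} → MAX(qty + amount)=219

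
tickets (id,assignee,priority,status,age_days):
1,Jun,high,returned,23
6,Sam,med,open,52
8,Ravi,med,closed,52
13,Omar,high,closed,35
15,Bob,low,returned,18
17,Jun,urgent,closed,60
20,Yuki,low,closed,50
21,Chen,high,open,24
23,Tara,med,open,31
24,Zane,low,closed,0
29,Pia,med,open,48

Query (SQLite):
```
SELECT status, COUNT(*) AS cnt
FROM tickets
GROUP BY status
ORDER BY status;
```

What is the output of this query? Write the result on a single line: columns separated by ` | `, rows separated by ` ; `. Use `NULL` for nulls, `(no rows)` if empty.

closed | 5 ; open | 4 ; returned | 2

Partition tickets by status; compute COUNT(*) within each group.
  closed: ids {8, 13, 17, 20, 24} → COUNT(*)=5
  open: ids {6, 21, 23, 29} → COUNT(*)=4
  returned: ids {1, 15} → COUNT(*)=2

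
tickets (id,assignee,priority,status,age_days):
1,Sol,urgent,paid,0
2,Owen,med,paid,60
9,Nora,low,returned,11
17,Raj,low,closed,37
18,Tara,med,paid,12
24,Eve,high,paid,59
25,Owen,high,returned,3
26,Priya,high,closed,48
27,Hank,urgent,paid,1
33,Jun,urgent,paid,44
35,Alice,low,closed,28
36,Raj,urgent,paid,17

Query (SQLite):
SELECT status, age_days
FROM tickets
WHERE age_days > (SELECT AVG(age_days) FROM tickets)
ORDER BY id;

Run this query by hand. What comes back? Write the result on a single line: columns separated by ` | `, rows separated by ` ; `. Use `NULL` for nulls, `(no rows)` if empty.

paid | 60 ; closed | 37 ; paid | 59 ; closed | 48 ; paid | 44 ; closed | 28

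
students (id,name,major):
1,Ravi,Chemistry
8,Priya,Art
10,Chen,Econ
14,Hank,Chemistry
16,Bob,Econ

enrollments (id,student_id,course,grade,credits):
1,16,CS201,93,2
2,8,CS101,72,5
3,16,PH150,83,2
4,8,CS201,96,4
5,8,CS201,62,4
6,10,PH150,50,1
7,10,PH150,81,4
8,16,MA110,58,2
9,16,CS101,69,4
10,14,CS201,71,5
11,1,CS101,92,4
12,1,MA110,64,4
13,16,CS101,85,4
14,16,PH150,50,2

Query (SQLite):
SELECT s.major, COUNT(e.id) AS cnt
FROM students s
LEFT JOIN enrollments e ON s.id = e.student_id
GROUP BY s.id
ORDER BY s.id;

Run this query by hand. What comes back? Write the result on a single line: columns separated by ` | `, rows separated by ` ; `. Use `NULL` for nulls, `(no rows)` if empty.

LEFT JOIN keeps every students row; unmatched ones get NULL for enrollments columns.
Group by students.id and compute COUNT(e.id). COUNT(col) of an all-NULL group is 0.
  1: ids {11, 12} → COUNT(e.id)=2
  8: ids {2, 4, 5} → COUNT(e.id)=3
  10: ids {6, 7} → COUNT(e.id)=2
  14: ids {10} → COUNT(e.id)=1
  16: ids {1, 3, 8, 9, 13, 14} → COUNT(e.id)=6

Chemistry | 2 ; Art | 3 ; Econ | 2 ; Chemistry | 1 ; Econ | 6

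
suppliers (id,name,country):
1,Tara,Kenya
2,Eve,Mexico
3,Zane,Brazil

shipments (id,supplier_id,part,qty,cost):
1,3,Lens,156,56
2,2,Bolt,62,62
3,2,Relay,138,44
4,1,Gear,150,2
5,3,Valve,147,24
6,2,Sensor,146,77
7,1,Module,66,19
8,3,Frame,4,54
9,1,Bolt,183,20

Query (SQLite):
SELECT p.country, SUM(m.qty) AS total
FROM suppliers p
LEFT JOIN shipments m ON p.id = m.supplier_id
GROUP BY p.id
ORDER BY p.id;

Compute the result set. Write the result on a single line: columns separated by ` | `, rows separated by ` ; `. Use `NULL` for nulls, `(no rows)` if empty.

Kenya | 399 ; Mexico | 346 ; Brazil | 307

LEFT JOIN keeps every suppliers row; unmatched ones get NULL for shipments columns.
Group by suppliers.id and compute SUM(m.qty). SUM over an all-NULL group is NULL.
  1: ids {4, 7, 9} → SUM(m.qty)=399
  2: ids {2, 3, 6} → SUM(m.qty)=346
  3: ids {1, 5, 8} → SUM(m.qty)=307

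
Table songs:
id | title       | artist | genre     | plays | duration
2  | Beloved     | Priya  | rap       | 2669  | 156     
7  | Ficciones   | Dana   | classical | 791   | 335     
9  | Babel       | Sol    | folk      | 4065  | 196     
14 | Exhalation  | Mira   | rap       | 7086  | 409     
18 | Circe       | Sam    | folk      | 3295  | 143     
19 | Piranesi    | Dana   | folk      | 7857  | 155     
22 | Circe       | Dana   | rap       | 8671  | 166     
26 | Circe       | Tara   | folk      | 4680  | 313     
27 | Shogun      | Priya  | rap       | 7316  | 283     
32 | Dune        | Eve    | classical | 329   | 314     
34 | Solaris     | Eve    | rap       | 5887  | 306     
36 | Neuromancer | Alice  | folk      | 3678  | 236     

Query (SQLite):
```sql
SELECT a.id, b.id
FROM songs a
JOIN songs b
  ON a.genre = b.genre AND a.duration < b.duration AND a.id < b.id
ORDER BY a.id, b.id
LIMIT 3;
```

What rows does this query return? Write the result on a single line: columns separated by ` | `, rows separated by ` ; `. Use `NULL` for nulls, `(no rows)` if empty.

2 | 14 ; 2 | 22 ; 2 | 27

Pairs (a,b) with same genre, a.duration < b.duration, a.id < b.id.
genre groups: classical:{7,32} folk:{9,18,19,26,36} rap:{2,14,22,27,34}
Ordered by (a.id, b.id); first 3.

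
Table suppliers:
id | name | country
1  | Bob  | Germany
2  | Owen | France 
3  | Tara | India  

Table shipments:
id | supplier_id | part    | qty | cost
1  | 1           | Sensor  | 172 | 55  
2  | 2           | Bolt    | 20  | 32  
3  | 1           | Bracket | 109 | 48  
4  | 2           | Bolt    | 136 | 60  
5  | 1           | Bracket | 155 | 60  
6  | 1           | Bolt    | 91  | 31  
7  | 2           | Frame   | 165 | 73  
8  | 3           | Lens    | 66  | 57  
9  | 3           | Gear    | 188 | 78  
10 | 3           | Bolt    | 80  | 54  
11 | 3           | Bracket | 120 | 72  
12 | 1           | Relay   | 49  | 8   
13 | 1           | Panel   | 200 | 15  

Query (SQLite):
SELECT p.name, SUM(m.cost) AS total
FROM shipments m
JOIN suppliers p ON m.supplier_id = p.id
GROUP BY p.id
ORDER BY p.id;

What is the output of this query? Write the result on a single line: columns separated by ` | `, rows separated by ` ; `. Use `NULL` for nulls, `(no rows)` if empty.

Bob | 217 ; Owen | 165 ; Tara | 261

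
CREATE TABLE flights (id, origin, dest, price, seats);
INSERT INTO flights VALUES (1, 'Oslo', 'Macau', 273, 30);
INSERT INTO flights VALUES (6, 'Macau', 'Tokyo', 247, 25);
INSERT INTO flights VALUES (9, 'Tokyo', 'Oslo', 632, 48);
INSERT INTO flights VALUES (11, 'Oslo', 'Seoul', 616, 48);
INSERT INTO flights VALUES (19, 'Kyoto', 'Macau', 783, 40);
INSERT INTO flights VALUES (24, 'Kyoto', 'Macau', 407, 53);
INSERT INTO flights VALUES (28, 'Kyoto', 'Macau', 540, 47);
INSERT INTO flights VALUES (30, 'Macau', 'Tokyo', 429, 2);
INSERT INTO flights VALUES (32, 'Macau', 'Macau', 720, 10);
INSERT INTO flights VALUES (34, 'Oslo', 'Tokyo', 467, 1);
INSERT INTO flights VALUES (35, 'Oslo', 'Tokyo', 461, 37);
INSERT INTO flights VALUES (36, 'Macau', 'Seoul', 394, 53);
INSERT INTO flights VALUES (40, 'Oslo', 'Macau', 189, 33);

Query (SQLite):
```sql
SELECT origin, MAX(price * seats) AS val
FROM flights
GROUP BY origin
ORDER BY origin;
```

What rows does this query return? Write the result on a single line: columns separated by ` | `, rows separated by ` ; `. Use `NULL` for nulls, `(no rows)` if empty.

For each row compute price * seats.
Group by origin; take MAX of the expression per group.
  Kyoto: ids {19, 24, 28} → MAX(price * seats)=31320
  Macau: ids {6, 30, 32, 36} → MAX(price * seats)=20882
  Oslo: ids {1, 11, 34, 35, 40} → MAX(price * seats)=29568
  Tokyo: ids {9} → MAX(price * seats)=30336

Kyoto | 31320 ; Macau | 20882 ; Oslo | 29568 ; Tokyo | 30336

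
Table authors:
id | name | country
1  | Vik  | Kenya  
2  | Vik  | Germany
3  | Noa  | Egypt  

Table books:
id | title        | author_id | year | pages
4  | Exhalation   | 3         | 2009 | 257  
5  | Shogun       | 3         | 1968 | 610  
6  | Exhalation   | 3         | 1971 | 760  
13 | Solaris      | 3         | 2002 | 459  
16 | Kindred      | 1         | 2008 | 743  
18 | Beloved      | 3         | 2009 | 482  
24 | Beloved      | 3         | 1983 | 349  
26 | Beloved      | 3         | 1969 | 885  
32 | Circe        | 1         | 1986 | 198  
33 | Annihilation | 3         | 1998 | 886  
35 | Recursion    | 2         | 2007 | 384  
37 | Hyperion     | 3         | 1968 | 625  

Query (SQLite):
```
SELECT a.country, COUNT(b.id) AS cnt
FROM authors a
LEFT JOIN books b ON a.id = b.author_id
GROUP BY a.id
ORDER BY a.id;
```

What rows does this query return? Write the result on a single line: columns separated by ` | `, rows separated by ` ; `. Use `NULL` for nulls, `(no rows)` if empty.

LEFT JOIN keeps every authors row; unmatched ones get NULL for books columns.
Group by authors.id and compute COUNT(b.id). COUNT(col) of an all-NULL group is 0.
  1: ids {16, 32} → COUNT(b.id)=2
  2: ids {35} → COUNT(b.id)=1
  3: ids {4, 5, 6, 13, 18, 24, 26, 33, 37} → COUNT(b.id)=9

Kenya | 2 ; Germany | 1 ; Egypt | 9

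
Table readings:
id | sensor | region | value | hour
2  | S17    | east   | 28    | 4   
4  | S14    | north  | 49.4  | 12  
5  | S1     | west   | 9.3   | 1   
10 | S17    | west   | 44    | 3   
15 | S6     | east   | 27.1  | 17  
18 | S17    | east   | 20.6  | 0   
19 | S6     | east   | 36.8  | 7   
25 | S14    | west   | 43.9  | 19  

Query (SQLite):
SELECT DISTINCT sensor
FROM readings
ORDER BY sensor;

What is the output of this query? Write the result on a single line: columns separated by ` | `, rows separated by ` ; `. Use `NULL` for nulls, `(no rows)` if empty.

Collect distinct sensor values from readings.

S1 ; S14 ; S17 ; S6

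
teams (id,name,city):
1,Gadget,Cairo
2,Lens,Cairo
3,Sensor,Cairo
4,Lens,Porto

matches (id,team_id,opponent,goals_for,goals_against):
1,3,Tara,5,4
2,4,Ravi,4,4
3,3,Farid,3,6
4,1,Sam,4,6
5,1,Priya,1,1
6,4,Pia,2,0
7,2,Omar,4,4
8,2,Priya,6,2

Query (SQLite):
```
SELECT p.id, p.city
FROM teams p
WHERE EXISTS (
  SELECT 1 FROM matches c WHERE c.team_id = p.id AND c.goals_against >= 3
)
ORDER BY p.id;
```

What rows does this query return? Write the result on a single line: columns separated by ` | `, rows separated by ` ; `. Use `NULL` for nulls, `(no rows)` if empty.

1 | Cairo ; 2 | Cairo ; 3 | Cairo ; 4 | Porto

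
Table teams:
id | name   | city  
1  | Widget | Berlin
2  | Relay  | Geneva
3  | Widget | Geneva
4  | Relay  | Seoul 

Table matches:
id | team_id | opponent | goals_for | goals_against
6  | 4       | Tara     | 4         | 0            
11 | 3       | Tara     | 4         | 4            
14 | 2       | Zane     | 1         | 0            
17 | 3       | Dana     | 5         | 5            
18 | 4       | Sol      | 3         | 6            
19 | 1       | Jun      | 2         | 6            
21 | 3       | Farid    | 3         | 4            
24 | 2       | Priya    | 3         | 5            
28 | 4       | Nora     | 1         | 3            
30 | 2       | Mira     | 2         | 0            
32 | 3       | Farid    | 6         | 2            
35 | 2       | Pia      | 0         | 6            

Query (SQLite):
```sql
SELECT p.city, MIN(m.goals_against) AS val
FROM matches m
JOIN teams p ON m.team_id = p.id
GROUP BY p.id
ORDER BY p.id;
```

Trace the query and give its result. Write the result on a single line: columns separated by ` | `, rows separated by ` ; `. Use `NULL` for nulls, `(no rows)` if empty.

Berlin | 6 ; Geneva | 0 ; Geneva | 2 ; Seoul | 0

Join each matches row to its teams via team_id.
Group joined rows by teams.id; compute MIN(m.goals_against) per group.
  1: ids {19} → MIN(m.goals_against)=6
  2: ids {14, 24, 30, 35} → MIN(m.goals_against)=0
  3: ids {11, 17, 21, 32} → MIN(m.goals_against)=2
  4: ids {6, 18, 28} → MIN(m.goals_against)=0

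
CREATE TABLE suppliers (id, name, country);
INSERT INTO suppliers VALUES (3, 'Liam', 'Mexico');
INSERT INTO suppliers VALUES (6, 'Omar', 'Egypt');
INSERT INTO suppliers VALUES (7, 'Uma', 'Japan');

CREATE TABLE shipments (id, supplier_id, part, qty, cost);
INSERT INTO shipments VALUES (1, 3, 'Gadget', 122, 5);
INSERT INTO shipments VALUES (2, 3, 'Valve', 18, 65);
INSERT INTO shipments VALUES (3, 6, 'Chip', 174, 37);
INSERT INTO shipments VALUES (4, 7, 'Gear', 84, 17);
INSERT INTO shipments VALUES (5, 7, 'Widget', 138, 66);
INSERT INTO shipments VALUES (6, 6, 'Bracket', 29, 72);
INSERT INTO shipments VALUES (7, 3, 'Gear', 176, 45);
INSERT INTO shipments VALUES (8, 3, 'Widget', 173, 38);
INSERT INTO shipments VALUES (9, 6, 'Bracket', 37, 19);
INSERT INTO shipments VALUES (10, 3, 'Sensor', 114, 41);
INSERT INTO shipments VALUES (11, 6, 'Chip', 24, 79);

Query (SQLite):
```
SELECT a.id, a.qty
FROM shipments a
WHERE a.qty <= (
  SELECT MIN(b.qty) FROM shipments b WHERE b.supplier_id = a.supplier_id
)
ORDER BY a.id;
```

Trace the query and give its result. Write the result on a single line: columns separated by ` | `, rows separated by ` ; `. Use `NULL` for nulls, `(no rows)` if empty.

For each shipments row a, compute MIN(qty) over rows sharing a.supplier_id.
Keep row a if a.qty <= that per-group MIN.
  supplier_id=3: MIN(qty) = 18
  supplier_id=6: MIN(qty) = 24
  supplier_id=7: MIN(qty) = 84

2 | 18 ; 4 | 84 ; 11 | 24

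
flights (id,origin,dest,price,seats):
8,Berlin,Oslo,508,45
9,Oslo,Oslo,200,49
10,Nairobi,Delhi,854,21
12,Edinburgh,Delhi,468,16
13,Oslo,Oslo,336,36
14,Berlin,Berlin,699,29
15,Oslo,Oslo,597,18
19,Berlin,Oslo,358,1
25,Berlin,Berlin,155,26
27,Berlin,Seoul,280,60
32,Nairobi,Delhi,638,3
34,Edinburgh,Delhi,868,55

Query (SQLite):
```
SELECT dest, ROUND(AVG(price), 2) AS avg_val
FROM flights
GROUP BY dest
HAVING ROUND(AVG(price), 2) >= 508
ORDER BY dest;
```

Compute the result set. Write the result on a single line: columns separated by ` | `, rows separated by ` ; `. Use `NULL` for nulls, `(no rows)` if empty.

Delhi | 707

Partition flights by dest; compute ROUND(AVG(price), 2) within each group.
HAVING: keep groups where ROUND(AVG(price), 2) >= 508.
  Berlin: ids {14, 25} → ROUND(AVG(price), 2)=427
  Delhi: ids {10, 12, 32, 34} → ROUND(AVG(price), 2)=707
  Oslo: ids {8, 9, 13, 15, 19} → ROUND(AVG(price), 2)=399.8
  Seoul: ids {27} → ROUND(AVG(price), 2)=280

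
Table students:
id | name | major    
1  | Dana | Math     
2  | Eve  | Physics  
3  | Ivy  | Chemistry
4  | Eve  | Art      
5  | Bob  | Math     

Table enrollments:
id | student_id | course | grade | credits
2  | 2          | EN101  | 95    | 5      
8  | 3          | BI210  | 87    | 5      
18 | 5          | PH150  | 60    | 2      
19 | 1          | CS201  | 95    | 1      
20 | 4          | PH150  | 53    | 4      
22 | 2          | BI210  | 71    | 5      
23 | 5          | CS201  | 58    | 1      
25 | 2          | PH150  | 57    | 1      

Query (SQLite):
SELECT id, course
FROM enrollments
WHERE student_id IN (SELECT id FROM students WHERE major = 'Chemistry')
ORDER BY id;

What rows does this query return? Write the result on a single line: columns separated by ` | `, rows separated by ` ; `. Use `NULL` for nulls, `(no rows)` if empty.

Inner query: students.id where major = 'Chemistry'.
Outer: keep enrollments rows whose student_id is in that set.
Inner query → {3}

8 | BI210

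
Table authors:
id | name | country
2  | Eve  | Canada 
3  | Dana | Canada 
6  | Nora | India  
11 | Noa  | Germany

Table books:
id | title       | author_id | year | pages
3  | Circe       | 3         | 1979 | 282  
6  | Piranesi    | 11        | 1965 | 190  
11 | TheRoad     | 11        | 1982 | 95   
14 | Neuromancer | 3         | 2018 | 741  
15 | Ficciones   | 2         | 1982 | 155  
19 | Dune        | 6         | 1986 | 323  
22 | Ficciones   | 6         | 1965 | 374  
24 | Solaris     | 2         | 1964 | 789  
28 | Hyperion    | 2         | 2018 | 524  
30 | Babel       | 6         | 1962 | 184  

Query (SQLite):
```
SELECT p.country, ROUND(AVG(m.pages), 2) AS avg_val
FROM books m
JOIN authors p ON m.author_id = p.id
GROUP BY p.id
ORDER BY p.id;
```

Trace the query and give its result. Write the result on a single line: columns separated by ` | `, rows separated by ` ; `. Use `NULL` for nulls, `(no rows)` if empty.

Join each books row to its authors via author_id.
Group joined rows by authors.id; compute ROUND(AVG(m.pages), 2) per group.
  2: ids {15, 24, 28} → ROUND(AVG(m.pages), 2)=489.33
  3: ids {3, 14} → ROUND(AVG(m.pages), 2)=511.5
  6: ids {19, 22, 30} → ROUND(AVG(m.pages), 2)=293.67
  11: ids {6, 11} → ROUND(AVG(m.pages), 2)=142.5

Canada | 489.33 ; Canada | 511.5 ; India | 293.67 ; Germany | 142.5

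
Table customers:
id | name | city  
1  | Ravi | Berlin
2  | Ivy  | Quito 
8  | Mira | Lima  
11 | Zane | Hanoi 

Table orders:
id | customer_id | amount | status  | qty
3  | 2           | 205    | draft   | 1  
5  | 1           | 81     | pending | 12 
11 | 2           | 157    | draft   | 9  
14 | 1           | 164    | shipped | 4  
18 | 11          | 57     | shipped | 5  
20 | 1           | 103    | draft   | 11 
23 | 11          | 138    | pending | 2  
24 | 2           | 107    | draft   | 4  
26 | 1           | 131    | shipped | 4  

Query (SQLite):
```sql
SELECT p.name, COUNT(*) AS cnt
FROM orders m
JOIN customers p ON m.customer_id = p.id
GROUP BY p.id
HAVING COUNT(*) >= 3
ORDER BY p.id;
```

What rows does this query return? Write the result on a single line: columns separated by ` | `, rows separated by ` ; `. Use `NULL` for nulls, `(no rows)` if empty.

Ravi | 4 ; Ivy | 3

Join each orders row to its customers via customer_id.
Group joined rows by customers.id; compute COUNT(*) per group.
HAVING: keep groups with count ≥ 3.
  1: ids {5, 14, 20, 26} → COUNT(*)=4
  2: ids {3, 11, 24} → COUNT(*)=3
  11: ids {18, 23} → COUNT(*)=2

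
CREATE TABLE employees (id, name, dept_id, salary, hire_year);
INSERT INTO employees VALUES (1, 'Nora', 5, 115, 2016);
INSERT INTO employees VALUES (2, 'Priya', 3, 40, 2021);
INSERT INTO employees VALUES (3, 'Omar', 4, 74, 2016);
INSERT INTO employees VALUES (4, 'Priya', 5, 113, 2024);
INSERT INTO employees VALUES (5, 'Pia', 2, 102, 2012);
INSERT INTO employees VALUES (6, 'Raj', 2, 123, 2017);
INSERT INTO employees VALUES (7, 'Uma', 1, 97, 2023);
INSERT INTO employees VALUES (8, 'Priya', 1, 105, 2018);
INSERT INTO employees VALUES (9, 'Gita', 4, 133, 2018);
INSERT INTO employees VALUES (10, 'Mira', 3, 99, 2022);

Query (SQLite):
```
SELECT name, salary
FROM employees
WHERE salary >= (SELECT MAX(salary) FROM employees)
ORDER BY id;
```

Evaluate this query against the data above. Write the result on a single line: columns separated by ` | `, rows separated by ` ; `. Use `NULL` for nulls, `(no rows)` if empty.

Scalar subquery: MAX(salary) over all employees rows = 133.
Keep rows where salary >= that value.

Gita | 133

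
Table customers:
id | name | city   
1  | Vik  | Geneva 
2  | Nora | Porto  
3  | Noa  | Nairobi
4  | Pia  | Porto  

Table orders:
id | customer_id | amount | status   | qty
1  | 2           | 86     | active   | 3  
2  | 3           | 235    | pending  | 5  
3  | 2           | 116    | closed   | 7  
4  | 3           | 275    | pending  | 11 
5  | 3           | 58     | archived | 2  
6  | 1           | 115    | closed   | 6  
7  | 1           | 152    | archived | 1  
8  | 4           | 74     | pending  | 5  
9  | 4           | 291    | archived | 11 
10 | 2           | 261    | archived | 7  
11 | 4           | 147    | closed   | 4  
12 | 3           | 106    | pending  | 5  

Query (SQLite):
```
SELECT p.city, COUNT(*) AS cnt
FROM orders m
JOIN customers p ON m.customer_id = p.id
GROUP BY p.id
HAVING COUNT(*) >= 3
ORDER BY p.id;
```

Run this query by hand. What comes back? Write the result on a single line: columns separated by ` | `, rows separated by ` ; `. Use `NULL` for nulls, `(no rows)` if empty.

Join each orders row to its customers via customer_id.
Group joined rows by customers.id; compute COUNT(*) per group.
HAVING: keep groups with count ≥ 3.
  1: ids {6, 7} → COUNT(*)=2
  2: ids {1, 3, 10} → COUNT(*)=3
  3: ids {2, 4, 5, 12} → COUNT(*)=4
  4: ids {8, 9, 11} → COUNT(*)=3

Porto | 3 ; Nairobi | 4 ; Porto | 3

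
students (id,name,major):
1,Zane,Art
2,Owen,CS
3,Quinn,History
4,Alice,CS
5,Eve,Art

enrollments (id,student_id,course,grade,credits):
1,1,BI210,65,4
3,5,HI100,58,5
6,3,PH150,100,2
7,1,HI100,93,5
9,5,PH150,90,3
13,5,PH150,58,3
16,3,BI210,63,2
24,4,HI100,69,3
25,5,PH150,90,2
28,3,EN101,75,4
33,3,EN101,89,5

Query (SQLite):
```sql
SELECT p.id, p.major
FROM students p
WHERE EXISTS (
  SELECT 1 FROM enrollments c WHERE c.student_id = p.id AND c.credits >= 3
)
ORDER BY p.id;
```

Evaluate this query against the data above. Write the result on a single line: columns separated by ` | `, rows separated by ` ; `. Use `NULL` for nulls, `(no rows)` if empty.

1 | Art ; 3 | History ; 4 | CS ; 5 | Art

For each students row, check whether any enrollments with matching student_id has credits >= 3.
Keep rows where that is true.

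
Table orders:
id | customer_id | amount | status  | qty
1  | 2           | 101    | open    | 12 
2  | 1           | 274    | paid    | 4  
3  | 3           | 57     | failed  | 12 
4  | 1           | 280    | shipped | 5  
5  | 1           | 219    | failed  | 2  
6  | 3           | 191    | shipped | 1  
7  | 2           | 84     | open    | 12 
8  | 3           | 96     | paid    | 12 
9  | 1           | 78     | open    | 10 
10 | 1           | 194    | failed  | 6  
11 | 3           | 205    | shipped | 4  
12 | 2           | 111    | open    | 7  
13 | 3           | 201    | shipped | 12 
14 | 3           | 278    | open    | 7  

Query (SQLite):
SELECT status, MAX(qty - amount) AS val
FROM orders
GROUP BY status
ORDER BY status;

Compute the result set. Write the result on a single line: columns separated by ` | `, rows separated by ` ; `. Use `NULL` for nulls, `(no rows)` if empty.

failed | -45 ; open | -68 ; paid | -84 ; shipped | -189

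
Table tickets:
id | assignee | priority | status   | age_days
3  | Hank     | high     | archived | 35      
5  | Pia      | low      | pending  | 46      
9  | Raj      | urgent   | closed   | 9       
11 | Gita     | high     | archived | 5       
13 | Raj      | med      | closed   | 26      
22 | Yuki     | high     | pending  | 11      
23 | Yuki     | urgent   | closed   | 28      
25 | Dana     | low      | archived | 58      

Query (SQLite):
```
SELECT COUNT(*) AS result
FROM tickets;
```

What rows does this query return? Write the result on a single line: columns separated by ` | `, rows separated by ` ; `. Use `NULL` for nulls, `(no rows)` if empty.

8

All age_days values: [35, 46, 9, 5, 26, 11, 28, 58].
COUNT(*) counts rows → 8.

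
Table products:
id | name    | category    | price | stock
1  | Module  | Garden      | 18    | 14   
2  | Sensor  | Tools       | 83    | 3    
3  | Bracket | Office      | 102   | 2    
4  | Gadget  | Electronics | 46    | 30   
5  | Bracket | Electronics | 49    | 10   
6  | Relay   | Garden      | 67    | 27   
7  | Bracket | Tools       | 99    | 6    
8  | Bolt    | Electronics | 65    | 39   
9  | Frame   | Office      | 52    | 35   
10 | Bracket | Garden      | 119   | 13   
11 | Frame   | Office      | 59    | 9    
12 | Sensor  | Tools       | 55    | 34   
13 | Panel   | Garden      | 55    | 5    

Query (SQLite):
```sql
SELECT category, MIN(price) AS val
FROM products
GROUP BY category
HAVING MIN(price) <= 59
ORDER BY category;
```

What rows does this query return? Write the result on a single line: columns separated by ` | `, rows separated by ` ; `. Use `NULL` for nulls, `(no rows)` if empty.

Electronics | 46 ; Garden | 18 ; Office | 52 ; Tools | 55

Partition products by category; compute MIN(price) within each group.
HAVING: keep groups where MIN(price) <= 59.
  Electronics: ids {4, 5, 8} → MIN(price)=46
  Garden: ids {1, 6, 10, 13} → MIN(price)=18
  Office: ids {3, 9, 11} → MIN(price)=52
  Tools: ids {2, 7, 12} → MIN(price)=55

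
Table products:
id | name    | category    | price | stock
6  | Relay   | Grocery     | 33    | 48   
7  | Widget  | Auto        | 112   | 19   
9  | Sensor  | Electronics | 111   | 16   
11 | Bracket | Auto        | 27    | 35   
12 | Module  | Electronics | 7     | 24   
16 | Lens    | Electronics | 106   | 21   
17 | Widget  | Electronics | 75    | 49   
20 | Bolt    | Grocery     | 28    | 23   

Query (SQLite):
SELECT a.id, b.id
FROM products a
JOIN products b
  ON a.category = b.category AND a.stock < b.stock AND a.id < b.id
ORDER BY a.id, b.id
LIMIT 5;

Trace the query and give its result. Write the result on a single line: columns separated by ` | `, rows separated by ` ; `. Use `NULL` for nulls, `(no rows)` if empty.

Pairs (a,b) with same category, a.stock < b.stock, a.id < b.id.
category groups: Auto:{7,11} Electronics:{9,12,16,17} Grocery:{6,20}
Ordered by (a.id, b.id); first 5.

7 | 11 ; 9 | 12 ; 9 | 16 ; 9 | 17 ; 12 | 17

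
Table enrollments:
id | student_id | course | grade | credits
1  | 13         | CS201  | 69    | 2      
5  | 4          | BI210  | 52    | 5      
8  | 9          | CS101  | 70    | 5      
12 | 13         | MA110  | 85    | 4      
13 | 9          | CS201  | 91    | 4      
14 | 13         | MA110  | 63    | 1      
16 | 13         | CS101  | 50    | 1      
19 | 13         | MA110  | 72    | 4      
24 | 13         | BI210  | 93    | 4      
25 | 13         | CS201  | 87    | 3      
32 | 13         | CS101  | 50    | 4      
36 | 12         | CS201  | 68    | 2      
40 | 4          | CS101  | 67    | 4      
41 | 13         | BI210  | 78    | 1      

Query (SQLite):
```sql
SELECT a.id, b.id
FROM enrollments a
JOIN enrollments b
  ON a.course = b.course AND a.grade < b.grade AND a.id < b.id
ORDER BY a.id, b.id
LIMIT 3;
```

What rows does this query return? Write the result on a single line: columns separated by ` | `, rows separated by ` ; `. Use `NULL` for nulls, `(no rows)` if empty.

1 | 13 ; 1 | 25 ; 5 | 24

Pairs (a,b) with same course, a.grade < b.grade, a.id < b.id.
course groups: BI210:{5,24,41} CS101:{8,16,32,40} CS201:{1,13,25,36} MA110:{12,14,19}
Ordered by (a.id, b.id); first 3.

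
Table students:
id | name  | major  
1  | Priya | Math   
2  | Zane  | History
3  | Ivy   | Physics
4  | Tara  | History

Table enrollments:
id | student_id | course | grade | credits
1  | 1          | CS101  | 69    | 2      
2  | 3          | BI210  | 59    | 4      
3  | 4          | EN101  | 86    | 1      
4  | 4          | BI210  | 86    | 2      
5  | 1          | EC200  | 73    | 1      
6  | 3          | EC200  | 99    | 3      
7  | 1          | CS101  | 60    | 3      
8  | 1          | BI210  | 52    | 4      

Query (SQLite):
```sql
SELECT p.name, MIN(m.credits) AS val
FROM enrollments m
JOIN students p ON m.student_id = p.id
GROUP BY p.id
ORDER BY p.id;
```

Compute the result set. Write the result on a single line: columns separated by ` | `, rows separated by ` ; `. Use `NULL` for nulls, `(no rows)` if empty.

Priya | 1 ; Ivy | 3 ; Tara | 1

Join each enrollments row to its students via student_id.
Group joined rows by students.id; compute MIN(m.credits) per group.
  1: ids {1, 5, 7, 8} → MIN(m.credits)=1
  3: ids {2, 6} → MIN(m.credits)=3
  4: ids {3, 4} → MIN(m.credits)=1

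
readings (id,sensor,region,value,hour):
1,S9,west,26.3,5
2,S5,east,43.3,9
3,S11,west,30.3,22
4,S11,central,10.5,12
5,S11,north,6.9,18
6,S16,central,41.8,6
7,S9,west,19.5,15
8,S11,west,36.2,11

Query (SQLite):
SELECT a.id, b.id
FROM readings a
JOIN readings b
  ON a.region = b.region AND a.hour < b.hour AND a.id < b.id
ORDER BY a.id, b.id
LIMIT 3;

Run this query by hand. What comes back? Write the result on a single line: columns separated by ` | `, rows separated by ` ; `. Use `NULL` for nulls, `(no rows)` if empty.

Pairs (a,b) with same region, a.hour < b.hour, a.id < b.id.
region groups: central:{4,6} east:{2} north:{5} west:{1,3,7,8}
Ordered by (a.id, b.id); first 3.

1 | 3 ; 1 | 7 ; 1 | 8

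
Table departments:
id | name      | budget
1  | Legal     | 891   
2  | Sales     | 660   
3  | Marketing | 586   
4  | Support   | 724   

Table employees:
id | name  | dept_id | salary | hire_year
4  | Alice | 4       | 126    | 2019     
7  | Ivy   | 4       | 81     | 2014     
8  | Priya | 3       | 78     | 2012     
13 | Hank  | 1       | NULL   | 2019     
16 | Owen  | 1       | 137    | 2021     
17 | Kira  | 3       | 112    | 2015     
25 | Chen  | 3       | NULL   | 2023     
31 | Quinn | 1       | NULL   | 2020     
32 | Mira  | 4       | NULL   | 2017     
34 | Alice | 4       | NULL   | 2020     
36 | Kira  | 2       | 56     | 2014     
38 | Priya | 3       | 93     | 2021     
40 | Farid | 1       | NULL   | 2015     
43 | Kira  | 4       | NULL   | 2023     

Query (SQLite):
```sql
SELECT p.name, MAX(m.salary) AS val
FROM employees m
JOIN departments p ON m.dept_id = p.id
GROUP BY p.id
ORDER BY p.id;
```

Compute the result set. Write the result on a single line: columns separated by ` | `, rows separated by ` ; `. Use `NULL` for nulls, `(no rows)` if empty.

Legal | 137 ; Sales | 56 ; Marketing | 112 ; Support | 126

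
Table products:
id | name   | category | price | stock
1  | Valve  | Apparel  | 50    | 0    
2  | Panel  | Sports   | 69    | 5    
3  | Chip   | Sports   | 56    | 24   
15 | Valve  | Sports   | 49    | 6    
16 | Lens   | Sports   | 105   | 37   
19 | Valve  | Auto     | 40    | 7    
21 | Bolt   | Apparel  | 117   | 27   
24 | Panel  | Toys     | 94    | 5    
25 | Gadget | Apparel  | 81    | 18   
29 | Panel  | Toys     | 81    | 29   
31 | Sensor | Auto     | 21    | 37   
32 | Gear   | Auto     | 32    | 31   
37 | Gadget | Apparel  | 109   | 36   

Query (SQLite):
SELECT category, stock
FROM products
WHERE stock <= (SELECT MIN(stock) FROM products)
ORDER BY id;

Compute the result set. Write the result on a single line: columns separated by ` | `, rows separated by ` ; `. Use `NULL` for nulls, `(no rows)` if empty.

Scalar subquery: MIN(stock) over all products rows = 0.
Keep rows where stock <= that value.

Apparel | 0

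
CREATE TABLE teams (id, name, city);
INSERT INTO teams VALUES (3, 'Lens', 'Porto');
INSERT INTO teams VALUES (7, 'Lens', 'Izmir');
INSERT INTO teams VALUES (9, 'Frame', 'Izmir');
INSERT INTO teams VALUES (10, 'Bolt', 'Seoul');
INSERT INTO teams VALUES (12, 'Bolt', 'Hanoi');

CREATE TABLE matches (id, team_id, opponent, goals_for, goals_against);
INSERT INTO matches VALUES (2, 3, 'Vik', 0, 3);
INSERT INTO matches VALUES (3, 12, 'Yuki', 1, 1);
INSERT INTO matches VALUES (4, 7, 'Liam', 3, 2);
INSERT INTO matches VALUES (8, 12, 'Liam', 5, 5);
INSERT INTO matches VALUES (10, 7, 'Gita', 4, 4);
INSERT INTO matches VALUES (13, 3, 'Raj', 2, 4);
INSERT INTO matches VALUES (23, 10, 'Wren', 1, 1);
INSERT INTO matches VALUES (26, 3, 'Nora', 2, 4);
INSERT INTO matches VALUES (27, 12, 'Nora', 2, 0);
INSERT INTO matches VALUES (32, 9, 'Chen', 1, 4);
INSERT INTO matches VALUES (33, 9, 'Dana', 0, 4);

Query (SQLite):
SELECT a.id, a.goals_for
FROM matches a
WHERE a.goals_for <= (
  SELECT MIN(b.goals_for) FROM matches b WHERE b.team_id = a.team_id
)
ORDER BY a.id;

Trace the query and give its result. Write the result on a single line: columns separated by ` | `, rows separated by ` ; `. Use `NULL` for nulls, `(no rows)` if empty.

2 | 0 ; 3 | 1 ; 4 | 3 ; 23 | 1 ; 33 | 0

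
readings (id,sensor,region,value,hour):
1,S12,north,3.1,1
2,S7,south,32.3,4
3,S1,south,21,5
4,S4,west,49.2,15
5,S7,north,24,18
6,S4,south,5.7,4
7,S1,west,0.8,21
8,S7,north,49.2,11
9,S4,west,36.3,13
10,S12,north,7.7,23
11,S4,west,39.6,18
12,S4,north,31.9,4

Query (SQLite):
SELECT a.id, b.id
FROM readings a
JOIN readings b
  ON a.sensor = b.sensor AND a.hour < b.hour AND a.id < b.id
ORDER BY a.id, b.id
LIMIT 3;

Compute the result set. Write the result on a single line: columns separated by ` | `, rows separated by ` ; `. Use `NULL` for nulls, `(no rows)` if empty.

1 | 10 ; 2 | 5 ; 2 | 8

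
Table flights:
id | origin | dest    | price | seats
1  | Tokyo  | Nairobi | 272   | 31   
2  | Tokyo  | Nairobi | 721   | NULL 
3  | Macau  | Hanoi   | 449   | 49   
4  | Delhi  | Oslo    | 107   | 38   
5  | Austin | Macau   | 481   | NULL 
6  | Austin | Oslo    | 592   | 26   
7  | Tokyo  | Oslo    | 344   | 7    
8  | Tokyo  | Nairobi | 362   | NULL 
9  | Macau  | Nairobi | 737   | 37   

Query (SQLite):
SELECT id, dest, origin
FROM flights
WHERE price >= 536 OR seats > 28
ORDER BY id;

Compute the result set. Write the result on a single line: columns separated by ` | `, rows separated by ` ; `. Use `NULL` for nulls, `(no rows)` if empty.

1 | Nairobi | Tokyo ; 2 | Nairobi | Tokyo ; 3 | Hanoi | Macau ; 4 | Oslo | Delhi ; 6 | Oslo | Austin ; 9 | Nairobi | Macau

price >= 536: ids {2, 6, 9}
seats > 28: ids {1, 3, 4, 9}
Combine with OR.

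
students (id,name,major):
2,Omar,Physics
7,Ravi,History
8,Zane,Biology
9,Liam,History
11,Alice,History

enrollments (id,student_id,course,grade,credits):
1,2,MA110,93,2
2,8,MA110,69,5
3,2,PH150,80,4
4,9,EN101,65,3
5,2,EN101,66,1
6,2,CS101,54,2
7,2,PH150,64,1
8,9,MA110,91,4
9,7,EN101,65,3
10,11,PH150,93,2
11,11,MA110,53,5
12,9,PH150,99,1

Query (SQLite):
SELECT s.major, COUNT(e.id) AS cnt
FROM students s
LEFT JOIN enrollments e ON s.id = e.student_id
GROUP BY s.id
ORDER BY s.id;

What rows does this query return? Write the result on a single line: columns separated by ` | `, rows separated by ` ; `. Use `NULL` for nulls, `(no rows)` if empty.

Physics | 5 ; History | 1 ; Biology | 1 ; History | 3 ; History | 2

LEFT JOIN keeps every students row; unmatched ones get NULL for enrollments columns.
Group by students.id and compute COUNT(e.id). COUNT(col) of an all-NULL group is 0.
  2: ids {1, 3, 5, 6, 7} → COUNT(e.id)=5
  7: ids {9} → COUNT(e.id)=1
  8: ids {2} → COUNT(e.id)=1
  9: ids {4, 8, 12} → COUNT(e.id)=3
  11: ids {10, 11} → COUNT(e.id)=2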